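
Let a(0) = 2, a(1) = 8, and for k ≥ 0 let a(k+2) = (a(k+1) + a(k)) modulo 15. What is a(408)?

14

a(0) = 2; a(1) = 8; a(2) = 10; a(3) = 3; a(4) = 13; a(5) = 1; a(6) = 14; a(7) = 0; a(8) = 14; a(9) = 14; a(10) = 13; a(11) = 12; a(12) = 10; a(13) = 7; a(14) = 2; a(15) = 9; a(16) = 11; a(17) = 5; a(18) = 1; a(19) = 6; a(20) = 7; a(21) = 13; a(22) = 5; a(23) = 3; a(24) = 8; a(25) = 11; a(26) = 4; a(27) = 0; a(28) = 4; a(29) = 4; a(30) = 8; a(31) = 12; a(32) = 5; a(33) = 2; a(34) = 7; a(35) = 9; a(36) = 1; a(37) = 10; a(38) = 11; a(39) = 6; a(40) = 2; a(41) = 8.
The sequence repeats with period 40.
So a(408) = a(0 + ((408-0) mod 40)) = a(8) = 14.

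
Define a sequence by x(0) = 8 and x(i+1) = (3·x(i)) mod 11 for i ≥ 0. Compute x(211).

2

Computing terms: x(0) = 8,  x(1) = 2,  x(2) = 6,  x(3) = 7,  x(4) = 10,  x(5) = 8.
Since x(5) = x(0) = 8, the sequence is periodic with period 5.
(211 - 0) mod 5 = 1, so x(211) = x(1) = 2.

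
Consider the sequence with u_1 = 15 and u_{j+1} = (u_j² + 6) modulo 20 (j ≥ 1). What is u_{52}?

Computing terms: u_1 = 15,  u_2 = 11,  u_3 = 7,  u_4 = 15.
Since u_4 = u_1 = 15, the sequence is periodic with period 3.
So u_{52} = u_{1 + ((52-1) mod 3)} = u_1 = 15.

15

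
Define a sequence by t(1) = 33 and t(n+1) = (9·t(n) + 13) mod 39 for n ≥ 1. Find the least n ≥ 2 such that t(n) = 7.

We have t(1) = 33; t(2) = 37; t(3) = 34; t(4) = 7; t(5) = 37.
Since t(5) = t(2) = 37, the sequence is eventually periodic: after a pre-period of length 1 it cycles with period 3.
The value 7 first appears (with n ≥ 2) at t(4).

4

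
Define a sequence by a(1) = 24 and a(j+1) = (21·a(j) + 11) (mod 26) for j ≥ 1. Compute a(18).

Computing terms: a(1) = 24; a(2) = 21; a(3) = 10; a(4) = 13; a(5) = 24.
The sequence repeats with period 4.
(18 - 1) mod 4 = 1, so a(18) = a(2) = 21.

21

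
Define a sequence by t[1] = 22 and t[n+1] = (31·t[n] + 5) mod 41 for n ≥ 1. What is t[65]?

0

t[1] = 22,  t[2] = 31,  t[3] = 23,  t[4] = 21,  t[5] = 0,  t[6] = 5,  t[7] = 37,  t[8] = 4,  t[9] = 6,  t[10] = 27,  t[11] = 22.
The sequence repeats with period 10.
(65 - 1) mod 10 = 4, so t[65] = t[5] = 0.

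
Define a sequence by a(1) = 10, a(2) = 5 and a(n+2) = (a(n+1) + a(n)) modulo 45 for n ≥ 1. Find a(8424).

We have a(1) = 10, a(2) = 5, a(3) = 15, a(4) = 20, a(5) = 35, a(6) = 10, a(7) = 0, a(8) = 10, a(9) = 10, a(10) = 20, a(11) = 30, a(12) = 5, a(13) = 35, a(14) = 40, a(15) = 30, a(16) = 25, a(17) = 10, a(18) = 35, a(19) = 0, a(20) = 35, a(21) = 35, a(22) = 25, a(23) = 15, a(24) = 40, a(25) = 10, a(26) = 5.
The sequence repeats with period 24.
So a(8424) = a(1 + ((8424-1) mod 24)) = a(24) = 40.

40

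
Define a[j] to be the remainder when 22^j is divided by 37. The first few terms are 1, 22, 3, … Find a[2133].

Listing terms: a[0] = 1; a[1] = 22; a[2] = 3; a[3] = 29; a[4] = 9; a[5] = 13; a[6] = 27; a[7] = 2; a[8] = 7; a[9] = 6; a[10] = 21; a[11] = 18; a[12] = 26; a[13] = 17; a[14] = 4; a[15] = 14; a[16] = 12; a[17] = 5; a[18] = 36; a[19] = 15; a[20] = 34; a[21] = 8; a[22] = 28; a[23] = 24; a[24] = 10; a[25] = 35; a[26] = 30; a[27] = 31; a[28] = 16; a[29] = 19; a[30] = 11; a[31] = 20; a[32] = 33; a[33] = 23; a[34] = 25; a[35] = 32; a[36] = 1.
The sequence repeats with period 36.
So a[2133] = a[0 + ((2133-0) mod 36)] = a[9] = 6.

6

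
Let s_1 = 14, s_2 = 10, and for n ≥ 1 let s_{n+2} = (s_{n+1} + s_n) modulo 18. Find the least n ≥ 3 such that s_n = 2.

s_1 = 14; s_2 = 10; s_3 = 6; s_4 = 16; s_5 = 4; s_6 = 2; s_7 = 6; s_8 = 8; s_9 = 14; s_{10} = 4; s_{11} = 0; s_{12} = 4; s_{13} = 4; s_{14} = 8; s_{15} = 12; s_{16} = 2; s_{17} = 14; s_{18} = 16; s_{19} = 12; s_{20} = 10; s_{21} = 4; s_{22} = 14; s_{23} = 0; s_{24} = 14; s_{25} = 14; s_{26} = 10.
The sequence repeats with period 24.
The value 2 first appears (with n ≥ 3) at s_6.

6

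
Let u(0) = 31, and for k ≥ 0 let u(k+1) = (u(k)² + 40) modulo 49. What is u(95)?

9

Computing terms: u(0) = 31,  u(1) = 21,  u(2) = 40,  u(3) = 23,  u(4) = 30,  u(5) = 9,  u(6) = 23.
Since u(6) = u(3) = 23, the sequence is eventually periodic: after a pre-period of length 3 it cycles with period 3.
For k ≥ 3, u(k) depends only on (k - 3) mod 3. (95 - 3) mod 3 = 2, so u(95) = u(5) = 9.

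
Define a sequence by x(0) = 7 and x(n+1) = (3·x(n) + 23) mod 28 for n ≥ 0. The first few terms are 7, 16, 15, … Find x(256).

3

Computing terms: x(0) = 7,  x(1) = 16,  x(2) = 15,  x(3) = 12,  x(4) = 3,  x(5) = 4,  x(6) = 7.
Since x(6) = x(0) = 7, the sequence is periodic with period 6.
(256 - 0) mod 6 = 4, so x(256) = x(4) = 3.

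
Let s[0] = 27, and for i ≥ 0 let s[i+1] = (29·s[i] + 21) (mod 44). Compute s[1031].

We have s[0] = 27; s[1] = 12; s[2] = 17; s[3] = 30; s[4] = 11; s[5] = 32; s[6] = 25; s[7] = 42; s[8] = 7; s[9] = 4; s[10] = 5; s[11] = 34; s[12] = 39; s[13] = 8; s[14] = 33; s[15] = 10; s[16] = 3; s[17] = 20; s[18] = 29; s[19] = 26; s[20] = 27.
Since s[20] = s[0] = 27, the sequence is periodic with period 20.
(1031 - 0) mod 20 = 11, so s[1031] = s[11] = 34.

34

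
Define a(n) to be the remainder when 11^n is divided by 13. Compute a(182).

We have a(0) = 1, a(1) = 11, a(2) = 4, a(3) = 5, a(4) = 3, a(5) = 7, a(6) = 12, a(7) = 2, a(8) = 9, a(9) = 8, a(10) = 10, a(11) = 6, a(12) = 1.
The sequence repeats with period 12.
So a(182) = a(0 + ((182-0) mod 12)) = a(2) = 4.

4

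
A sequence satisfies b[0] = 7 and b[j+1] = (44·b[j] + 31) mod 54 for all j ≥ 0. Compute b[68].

43

Computing terms: b[0] = 7,  b[1] = 15,  b[2] = 43,  b[3] = 33,  b[4] = 25,  b[5] = 51,  b[6] = 7.
Since b[6] = b[0] = 7, the sequence is periodic with period 6.
(68 - 0) mod 6 = 2, so b[68] = b[2] = 43.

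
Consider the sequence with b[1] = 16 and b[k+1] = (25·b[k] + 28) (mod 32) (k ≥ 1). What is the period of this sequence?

8

Computing terms: b[1] = 16, b[2] = 12, b[3] = 8, b[4] = 4, b[5] = 0, b[6] = 28, b[7] = 24, b[8] = 20, b[9] = 16.
Since b[9] = b[1] = 16, the sequence is periodic with period 8.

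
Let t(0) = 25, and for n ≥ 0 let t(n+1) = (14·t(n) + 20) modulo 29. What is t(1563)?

17

t(0) = 25; t(1) = 22; t(2) = 9; t(3) = 1; t(4) = 5; t(5) = 3; t(6) = 4; t(7) = 18; t(8) = 11; t(9) = 0; t(10) = 20; t(11) = 10; t(12) = 15; t(13) = 27; t(14) = 21; t(15) = 24; t(16) = 8; t(17) = 16; t(18) = 12; t(19) = 14; t(20) = 13; t(21) = 28; t(22) = 6; t(23) = 17; t(24) = 26; t(25) = 7; t(26) = 2; t(27) = 19; t(28) = 25.
Since t(28) = t(0) = 25, the sequence is periodic with period 28.
(1563 - 0) mod 28 = 23, so t(1563) = t(23) = 17.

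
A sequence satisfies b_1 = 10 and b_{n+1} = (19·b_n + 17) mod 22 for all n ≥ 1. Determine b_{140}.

17

We have b_1 = 10, b_2 = 9, b_3 = 12, b_4 = 3, b_5 = 8, b_6 = 15, b_7 = 16, b_8 = 13, b_9 = 0, b_{10} = 17, b_{11} = 10.
Since b_{11} = b_1 = 10, the sequence is periodic with period 10.
(140 - 1) mod 10 = 9, so b_{140} = b_{10} = 17.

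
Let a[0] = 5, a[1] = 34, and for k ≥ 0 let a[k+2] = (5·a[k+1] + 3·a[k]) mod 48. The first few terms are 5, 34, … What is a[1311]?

19

We have a[0] = 5, a[1] = 34, a[2] = 41, a[3] = 19, a[4] = 26, a[5] = 43, a[6] = 5, a[7] = 10, a[8] = 17, a[9] = 19, a[10] = 2, a[11] = 19, a[12] = 5, a[13] = 34.
The sequence repeats with period 12.
(1311 - 0) mod 12 = 3, so a[1311] = a[3] = 19.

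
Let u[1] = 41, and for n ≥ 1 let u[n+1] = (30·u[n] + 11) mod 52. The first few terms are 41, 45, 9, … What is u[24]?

1

Listing terms: u[1] = 41, u[2] = 45, u[3] = 9, u[4] = 21, u[5] = 17, u[6] = 1, u[7] = 41.
The sequence repeats with period 6.
(24 - 1) mod 6 = 5, so u[24] = u[6] = 1.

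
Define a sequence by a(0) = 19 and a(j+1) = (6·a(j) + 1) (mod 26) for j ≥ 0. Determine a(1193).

a(0) = 19,  a(1) = 11,  a(2) = 15,  a(3) = 13,  a(4) = 1,  a(5) = 7,  a(6) = 17,  a(7) = 25,  a(8) = 21,  a(9) = 23,  a(10) = 9,  a(11) = 3,  a(12) = 19.
The sequence repeats with period 12.
(1193 - 0) mod 12 = 5, so a(1193) = a(5) = 7.

7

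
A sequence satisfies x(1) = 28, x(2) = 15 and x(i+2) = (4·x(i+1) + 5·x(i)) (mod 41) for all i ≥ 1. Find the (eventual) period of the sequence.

20

x(1) = 28, x(2) = 15, x(3) = 36, x(4) = 14, x(5) = 31, x(6) = 30, x(7) = 29, x(8) = 20, x(9) = 20, x(10) = 16, x(11) = 0, x(12) = 39, x(13) = 33, x(14) = 40, x(15) = 38, x(16) = 24, x(17) = 40, x(18) = 34, x(19) = 8, x(20) = 38, x(21) = 28, x(22) = 15.
The sequence repeats with period 20.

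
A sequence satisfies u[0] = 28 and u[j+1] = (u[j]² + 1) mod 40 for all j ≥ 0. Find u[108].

Computing terms: u[0] = 28, u[1] = 25, u[2] = 26, u[3] = 37, u[4] = 10, u[5] = 21, u[6] = 2, u[7] = 5, u[8] = 26.
Since u[8] = u[2] = 26, the sequence is eventually periodic: after a pre-period of length 2 it cycles with period 6.
For j ≥ 2, u[j] depends only on (j - 2) mod 6. (108 - 2) mod 6 = 4, so u[108] = u[6] = 2.

2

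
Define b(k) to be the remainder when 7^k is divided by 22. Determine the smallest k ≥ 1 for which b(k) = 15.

Listing terms: b(0) = 1,  b(1) = 7,  b(2) = 5,  b(3) = 13,  b(4) = 3,  b(5) = 21,  b(6) = 15,  b(7) = 17,  b(8) = 9,  b(9) = 19,  b(10) = 1.
The sequence repeats with period 10.
The value 15 first appears (with k ≥ 1) at b(6).

6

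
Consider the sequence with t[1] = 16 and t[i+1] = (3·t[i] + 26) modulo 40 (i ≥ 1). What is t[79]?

8

t[1] = 16,  t[2] = 34,  t[3] = 8,  t[4] = 10,  t[5] = 16.
The sequence repeats with period 4.
So t[79] = t[1 + ((79-1) mod 4)] = t[3] = 8.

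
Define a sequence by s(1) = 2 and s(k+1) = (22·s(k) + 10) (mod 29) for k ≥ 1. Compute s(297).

Computing terms: s(1) = 2; s(2) = 25; s(3) = 9; s(4) = 5; s(5) = 4; s(6) = 11; s(7) = 20; s(8) = 15; s(9) = 21; s(10) = 8; s(11) = 12; s(12) = 13; s(13) = 6; s(14) = 26; s(15) = 2.
The sequence repeats with period 14.
So s(297) = s(1 + ((297-1) mod 14)) = s(3) = 9.

9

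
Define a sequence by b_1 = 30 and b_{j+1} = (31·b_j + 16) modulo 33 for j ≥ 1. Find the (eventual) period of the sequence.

b_1 = 30,  b_2 = 22,  b_3 = 5,  b_4 = 6,  b_5 = 4,  b_6 = 8,  b_7 = 0,  b_8 = 16,  b_9 = 17,  b_{10} = 15,  b_{11} = 19,  b_{12} = 11,  b_{13} = 27,  b_{14} = 28,  b_{15} = 26,  b_{16} = 30.
Since b_{16} = b_1 = 30, the sequence is periodic with period 15.

15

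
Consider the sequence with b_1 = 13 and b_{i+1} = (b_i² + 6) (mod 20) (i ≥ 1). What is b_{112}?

7

We have b_1 = 13; b_2 = 15; b_3 = 11; b_4 = 7; b_5 = 15.
Since b_5 = b_2 = 15, the sequence is eventually periodic: after a pre-period of length 1 it cycles with period 3.
For i ≥ 2, b_i depends only on (i - 2) mod 3. (112 - 2) mod 3 = 2, so b_{112} = b_4 = 7.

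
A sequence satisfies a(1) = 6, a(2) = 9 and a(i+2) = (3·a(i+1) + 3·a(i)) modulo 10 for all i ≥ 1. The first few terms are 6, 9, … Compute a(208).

2

Computing terms: a(1) = 6; a(2) = 9; a(3) = 5; a(4) = 2; a(5) = 1; a(6) = 9; a(7) = 0; a(8) = 7; a(9) = 1; a(10) = 4; a(11) = 5; a(12) = 7; a(13) = 6; a(14) = 9.
Since (a(13), a(14)) = (a(1), a(2)) = (6, 9) (two consecutive terms determine the rest), the sequence is periodic with period 12.
(208 - 1) mod 12 = 3, so a(208) = a(4) = 2.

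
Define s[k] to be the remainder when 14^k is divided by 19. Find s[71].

Computing terms: s[1] = 14; s[2] = 6; s[3] = 8; s[4] = 17; s[5] = 10; s[6] = 7; s[7] = 3; s[8] = 4; s[9] = 18; s[10] = 5; s[11] = 13; s[12] = 11; s[13] = 2; s[14] = 9; s[15] = 12; s[16] = 16; s[17] = 15; s[18] = 1; s[19] = 14.
Since s[19] = s[1] = 14, the sequence is periodic with period 18.
So s[71] = s[1 + ((71-1) mod 18)] = s[17] = 15.

15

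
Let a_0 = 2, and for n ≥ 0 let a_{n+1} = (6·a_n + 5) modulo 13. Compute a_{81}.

1

We have a_0 = 2, a_1 = 4, a_2 = 3, a_3 = 10, a_4 = 0, a_5 = 5, a_6 = 9, a_7 = 7, a_8 = 8, a_9 = 1, a_{10} = 11, a_{11} = 6, a_{12} = 2.
The sequence repeats with period 12.
So a_{81} = a_{0 + ((81-0) mod 12)} = a_9 = 1.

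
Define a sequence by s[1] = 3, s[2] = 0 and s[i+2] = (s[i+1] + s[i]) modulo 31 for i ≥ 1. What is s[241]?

3

We have s[1] = 3, s[2] = 0, s[3] = 3, s[4] = 3, s[5] = 6, s[6] = 9, s[7] = 15, s[8] = 24, s[9] = 8, s[10] = 1, s[11] = 9, s[12] = 10, s[13] = 19, s[14] = 29, s[15] = 17, s[16] = 15, s[17] = 1, s[18] = 16, s[19] = 17, s[20] = 2, s[21] = 19, s[22] = 21, s[23] = 9, s[24] = 30, s[25] = 8, s[26] = 7, s[27] = 15, s[28] = 22, s[29] = 6, s[30] = 28, s[31] = 3, s[32] = 0.
Since (s[31], s[32]) = (s[1], s[2]) = (3, 0) (two consecutive terms determine the rest), the sequence is periodic with period 30.
(241 - 1) mod 30 = 0, so s[241] = s[1] = 3.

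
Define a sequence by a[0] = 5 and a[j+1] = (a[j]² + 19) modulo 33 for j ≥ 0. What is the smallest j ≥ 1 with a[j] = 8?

2

a[0] = 5, a[1] = 11, a[2] = 8, a[3] = 17, a[4] = 11.
Since a[4] = a[1] = 11, the sequence is eventually periodic: after a pre-period of length 1 it cycles with period 3.
The value 8 first appears (with j ≥ 1) at a[2].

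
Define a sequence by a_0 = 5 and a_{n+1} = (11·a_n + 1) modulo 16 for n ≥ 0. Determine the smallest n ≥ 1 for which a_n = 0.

a_0 = 5,  a_1 = 8,  a_2 = 9,  a_3 = 4,  a_4 = 13,  a_5 = 0,  a_6 = 1,  a_7 = 12,  a_8 = 5.
The sequence repeats with period 8.
The value 0 first appears (with n ≥ 1) at a_5.

5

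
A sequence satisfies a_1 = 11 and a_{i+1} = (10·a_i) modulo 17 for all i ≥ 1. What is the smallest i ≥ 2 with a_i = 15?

6

a_1 = 11,  a_2 = 8,  a_3 = 12,  a_4 = 1,  a_5 = 10,  a_6 = 15,  a_7 = 14,  a_8 = 4,  a_9 = 6,  a_{10} = 9,  a_{11} = 5,  a_{12} = 16,  a_{13} = 7,  a_{14} = 2,  a_{15} = 3,  a_{16} = 13,  a_{17} = 11.
Since a_{17} = a_1 = 11, the sequence is periodic with period 16.
The value 15 first appears (with i ≥ 2) at a_6.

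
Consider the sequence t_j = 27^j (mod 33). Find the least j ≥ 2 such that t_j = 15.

3

We have t_1 = 27,  t_2 = 3,  t_3 = 15,  t_4 = 9,  t_5 = 12,  t_6 = 27.
Since t_6 = t_1 = 27, the sequence is periodic with period 5.
The value 15 first appears (with j ≥ 2) at t_3.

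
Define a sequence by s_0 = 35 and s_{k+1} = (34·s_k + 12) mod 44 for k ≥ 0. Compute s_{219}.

12

Computing terms: s_0 = 35,  s_1 = 14,  s_2 = 4,  s_3 = 16,  s_4 = 28,  s_5 = 40,  s_6 = 8,  s_7 = 20,  s_8 = 32,  s_9 = 0,  s_{10} = 12,  s_{11} = 24,  s_{12} = 36,  s_{13} = 4.
Since s_{13} = s_2 = 4, the sequence is eventually periodic: after a pre-period of length 2 it cycles with period 11.
For k ≥ 2, s_k depends only on (k - 2) mod 11. (219 - 2) mod 11 = 8, so s_{219} = s_{10} = 12.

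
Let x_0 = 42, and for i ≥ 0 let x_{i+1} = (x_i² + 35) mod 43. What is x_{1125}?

We have x_0 = 42,  x_1 = 36,  x_2 = 41,  x_3 = 39,  x_4 = 8,  x_5 = 13,  x_6 = 32,  x_7 = 27,  x_8 = 33,  x_9 = 6,  x_{10} = 28,  x_{11} = 2,  x_{12} = 39.
Since x_{12} = x_3 = 39, the sequence is eventually periodic: after a pre-period of length 3 it cycles with period 9.
For i ≥ 3, x_i depends only on (i - 3) mod 9. (1125 - 3) mod 9 = 6, so x_{1125} = x_9 = 6.

6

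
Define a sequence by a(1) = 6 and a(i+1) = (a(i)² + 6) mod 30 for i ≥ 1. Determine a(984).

Computing terms: a(1) = 6, a(2) = 12, a(3) = 0, a(4) = 6.
Since a(4) = a(1) = 6, the sequence is periodic with period 3.
So a(984) = a(1 + ((984-1) mod 3)) = a(3) = 0.

0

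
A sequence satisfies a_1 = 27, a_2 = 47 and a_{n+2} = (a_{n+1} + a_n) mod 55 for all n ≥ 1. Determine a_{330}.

20

Computing terms: a_1 = 27, a_2 = 47, a_3 = 19, a_4 = 11, a_5 = 30, a_6 = 41, a_7 = 16, a_8 = 2, a_9 = 18, a_{10} = 20, a_{11} = 38, a_{12} = 3, a_{13} = 41, a_{14} = 44, a_{15} = 30, a_{16} = 19, a_{17} = 49, a_{18} = 13, a_{19} = 7, a_{20} = 20, a_{21} = 27, a_{22} = 47.
Since (a_{21}, a_{22}) = (a_1, a_2) = (27, 47) (two consecutive terms determine the rest), the sequence is periodic with period 20.
(330 - 1) mod 20 = 9, so a_{330} = a_{10} = 20.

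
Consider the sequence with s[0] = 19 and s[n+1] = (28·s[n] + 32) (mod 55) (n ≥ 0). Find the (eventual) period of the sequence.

Computing terms: s[0] = 19; s[1] = 14; s[2] = 39; s[3] = 24; s[4] = 44; s[5] = 54; s[6] = 4; s[7] = 34; s[8] = 49; s[9] = 29; s[10] = 19.
Since s[10] = s[0] = 19, the sequence is periodic with period 10.

10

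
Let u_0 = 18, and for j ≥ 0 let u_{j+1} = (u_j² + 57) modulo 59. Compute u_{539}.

We have u_0 = 18,  u_1 = 27,  u_2 = 19,  u_3 = 5,  u_4 = 23,  u_5 = 55,  u_6 = 14,  u_7 = 17,  u_8 = 51,  u_9 = 3,  u_{10} = 7,  u_{11} = 47,  u_{12} = 24,  u_{13} = 43,  u_{14} = 18.
The sequence repeats with period 14.
(539 - 0) mod 14 = 7, so u_{539} = u_7 = 17.

17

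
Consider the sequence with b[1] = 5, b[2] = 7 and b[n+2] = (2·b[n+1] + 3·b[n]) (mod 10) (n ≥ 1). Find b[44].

Computing terms: b[1] = 5, b[2] = 7, b[3] = 9, b[4] = 9, b[5] = 5, b[6] = 7.
The sequence repeats with period 4.
So b[44] = b[1 + ((44-1) mod 4)] = b[4] = 9.

9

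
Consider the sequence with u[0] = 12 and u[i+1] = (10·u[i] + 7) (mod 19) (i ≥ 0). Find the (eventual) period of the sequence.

Listing terms: u[0] = 12; u[1] = 13; u[2] = 4; u[3] = 9; u[4] = 2; u[5] = 8; u[6] = 11; u[7] = 3; u[8] = 18; u[9] = 16; u[10] = 15; u[11] = 5; u[12] = 0; u[13] = 7; u[14] = 1; u[15] = 17; u[16] = 6; u[17] = 10; u[18] = 12.
Since u[18] = u[0] = 12, the sequence is periodic with period 18.

18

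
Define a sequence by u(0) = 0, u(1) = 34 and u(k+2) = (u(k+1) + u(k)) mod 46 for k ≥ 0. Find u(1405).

We have u(0) = 0, u(1) = 34, u(2) = 34, u(3) = 22, u(4) = 10, u(5) = 32, u(6) = 42, u(7) = 28, u(8) = 24, u(9) = 6, u(10) = 30, u(11) = 36, u(12) = 20, u(13) = 10, u(14) = 30, u(15) = 40, u(16) = 24, u(17) = 18, u(18) = 42, u(19) = 14, u(20) = 10, u(21) = 24, u(22) = 34, u(23) = 12, u(24) = 0, u(25) = 12, u(26) = 12, u(27) = 24, u(28) = 36, u(29) = 14, u(30) = 4, u(31) = 18, u(32) = 22, u(33) = 40, u(34) = 16, u(35) = 10, u(36) = 26, u(37) = 36, u(38) = 16, u(39) = 6, u(40) = 22, u(41) = 28, u(42) = 4, u(43) = 32, u(44) = 36, u(45) = 22, u(46) = 12, u(47) = 34, u(48) = 0, u(49) = 34.
The sequence repeats with period 48.
(1405 - 0) mod 48 = 13, so u(1405) = u(13) = 10.

10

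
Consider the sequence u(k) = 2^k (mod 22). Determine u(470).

12

Listing terms: u(1) = 2, u(2) = 4, u(3) = 8, u(4) = 16, u(5) = 10, u(6) = 20, u(7) = 18, u(8) = 14, u(9) = 6, u(10) = 12, u(11) = 2.
The sequence repeats with period 10.
So u(470) = u(1 + ((470-1) mod 10)) = u(10) = 12.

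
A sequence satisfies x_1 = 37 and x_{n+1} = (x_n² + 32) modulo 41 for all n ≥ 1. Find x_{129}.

We have x_1 = 37,  x_2 = 7,  x_3 = 40,  x_4 = 33,  x_5 = 14,  x_6 = 23,  x_7 = 28,  x_8 = 37.
The sequence repeats with period 7.
(129 - 1) mod 7 = 2, so x_{129} = x_3 = 40.

40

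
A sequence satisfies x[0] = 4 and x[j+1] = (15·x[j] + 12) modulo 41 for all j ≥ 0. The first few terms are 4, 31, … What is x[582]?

25

x[0] = 4, x[1] = 31, x[2] = 26, x[3] = 33, x[4] = 15, x[5] = 32, x[6] = 0, x[7] = 12, x[8] = 28, x[9] = 22, x[10] = 14, x[11] = 17, x[12] = 21, x[13] = 40, x[14] = 38, x[15] = 8, x[16] = 9, x[17] = 24, x[18] = 3, x[19] = 16, x[20] = 6, x[21] = 20, x[22] = 25, x[23] = 18, x[24] = 36, x[25] = 19, x[26] = 10, x[27] = 39, x[28] = 23, x[29] = 29, x[30] = 37, x[31] = 34, x[32] = 30, x[33] = 11, x[34] = 13, x[35] = 2, x[36] = 1, x[37] = 27, x[38] = 7, x[39] = 35, x[40] = 4.
The sequence repeats with period 40.
So x[582] = x[0 + ((582-0) mod 40)] = x[22] = 25.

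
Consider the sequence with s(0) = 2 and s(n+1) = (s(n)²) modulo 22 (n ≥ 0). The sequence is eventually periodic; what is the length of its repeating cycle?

s(0) = 2,  s(1) = 4,  s(2) = 16,  s(3) = 14,  s(4) = 20,  s(5) = 4.
Since s(5) = s(1) = 4, the sequence is eventually periodic: after a pre-period of length 1 it cycles with period 4.

4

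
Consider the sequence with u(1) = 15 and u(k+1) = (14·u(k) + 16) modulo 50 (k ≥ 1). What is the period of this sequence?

10

We have u(1) = 15, u(2) = 26, u(3) = 30, u(4) = 36, u(5) = 20, u(6) = 46, u(7) = 10, u(8) = 6, u(9) = 0, u(10) = 16, u(11) = 40, u(12) = 26.
Since u(12) = u(2) = 26, the sequence is eventually periodic: after a pre-period of length 1 it cycles with period 10.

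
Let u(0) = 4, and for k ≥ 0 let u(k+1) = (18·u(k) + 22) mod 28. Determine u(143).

6

We have u(0) = 4; u(1) = 10; u(2) = 6; u(3) = 18; u(4) = 10.
Since u(4) = u(1) = 10, the sequence is eventually periodic: after a pre-period of length 1 it cycles with period 3.
For k ≥ 1, u(k) depends only on (k - 1) mod 3. (143 - 1) mod 3 = 1, so u(143) = u(2) = 6.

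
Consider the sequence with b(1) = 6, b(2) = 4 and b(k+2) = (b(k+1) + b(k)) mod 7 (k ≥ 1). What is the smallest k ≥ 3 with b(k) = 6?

b(1) = 6,  b(2) = 4,  b(3) = 3,  b(4) = 0,  b(5) = 3,  b(6) = 3,  b(7) = 6,  b(8) = 2,  b(9) = 1,  b(10) = 3,  b(11) = 4,  b(12) = 0,  b(13) = 4,  b(14) = 4,  b(15) = 1,  b(16) = 5,  b(17) = 6,  b(18) = 4.
The sequence repeats with period 16.
The value 6 first appears (with k ≥ 3) at b(7).

7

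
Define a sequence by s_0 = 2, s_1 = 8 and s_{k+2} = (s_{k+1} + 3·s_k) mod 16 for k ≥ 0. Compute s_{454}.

s_0 = 2, s_1 = 8, s_2 = 14, s_3 = 6, s_4 = 0, s_5 = 2, s_6 = 2, s_7 = 8.
Since (s_6, s_7) = (s_0, s_1) = (2, 8) (two consecutive terms determine the rest), the sequence is periodic with period 6.
(454 - 0) mod 6 = 4, so s_{454} = s_4 = 0.

0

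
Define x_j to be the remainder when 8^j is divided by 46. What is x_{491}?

We have x_0 = 1, x_1 = 8, x_2 = 18, x_3 = 6, x_4 = 2, x_5 = 16, x_6 = 36, x_7 = 12, x_8 = 4, x_9 = 32, x_{10} = 26, x_{11} = 24, x_{12} = 8.
Since x_{12} = x_1 = 8, the sequence is eventually periodic: after a pre-period of length 1 it cycles with period 11.
For j ≥ 1, x_j depends only on (j - 1) mod 11. (491 - 1) mod 11 = 6, so x_{491} = x_7 = 12.

12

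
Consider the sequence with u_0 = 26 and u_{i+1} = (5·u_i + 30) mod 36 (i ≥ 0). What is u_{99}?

4

We have u_0 = 26, u_1 = 16, u_2 = 2, u_3 = 4, u_4 = 14, u_5 = 28, u_6 = 26.
The sequence repeats with period 6.
So u_{99} = u_{0 + ((99-0) mod 6)} = u_3 = 4.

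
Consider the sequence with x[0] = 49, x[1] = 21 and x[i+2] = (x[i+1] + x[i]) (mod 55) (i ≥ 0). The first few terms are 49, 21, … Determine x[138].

22

We have x[0] = 49, x[1] = 21, x[2] = 15, x[3] = 36, x[4] = 51, x[5] = 32, x[6] = 28, x[7] = 5, x[8] = 33, x[9] = 38, x[10] = 16, x[11] = 54, x[12] = 15, x[13] = 14, x[14] = 29, x[15] = 43, x[16] = 17, x[17] = 5, x[18] = 22, x[19] = 27, x[20] = 49, x[21] = 21.
The sequence repeats with period 20.
So x[138] = x[0 + ((138-0) mod 20)] = x[18] = 22.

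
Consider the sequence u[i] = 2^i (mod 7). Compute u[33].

We have u[0] = 1; u[1] = 2; u[2] = 4; u[3] = 1.
Since u[3] = u[0] = 1, the sequence is periodic with period 3.
So u[33] = u[0 + ((33-0) mod 3)] = u[0] = 1.

1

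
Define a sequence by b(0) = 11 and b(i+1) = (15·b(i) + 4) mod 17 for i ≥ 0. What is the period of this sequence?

We have b(0) = 11,  b(1) = 16,  b(2) = 6,  b(3) = 9,  b(4) = 3,  b(5) = 15,  b(6) = 8,  b(7) = 5,  b(8) = 11.
The sequence repeats with period 8.

8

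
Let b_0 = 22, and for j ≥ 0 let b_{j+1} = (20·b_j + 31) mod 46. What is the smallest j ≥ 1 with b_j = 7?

8

We have b_0 = 22, b_1 = 11, b_2 = 21, b_3 = 37, b_4 = 35, b_5 = 41, b_6 = 23, b_7 = 31, b_8 = 7, b_9 = 33, b_{10} = 1, b_{11} = 5, b_{12} = 39, b_{13} = 29, b_{14} = 13, b_{15} = 15, b_{16} = 9, b_{17} = 27, b_{18} = 19, b_{19} = 43, b_{20} = 17, b_{21} = 3, b_{22} = 45, b_{23} = 11.
Since b_{23} = b_1 = 11, the sequence is eventually periodic: after a pre-period of length 1 it cycles with period 22.
The value 7 first appears (with j ≥ 1) at b_8.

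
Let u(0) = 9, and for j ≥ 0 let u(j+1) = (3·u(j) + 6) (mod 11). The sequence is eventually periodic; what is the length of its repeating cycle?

Listing terms: u(0) = 9; u(1) = 0; u(2) = 6; u(3) = 2; u(4) = 1; u(5) = 9.
Since u(5) = u(0) = 9, the sequence is periodic with period 5.

5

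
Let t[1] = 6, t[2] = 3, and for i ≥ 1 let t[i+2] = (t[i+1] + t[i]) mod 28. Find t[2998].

Computing terms: t[1] = 6,  t[2] = 3,  t[3] = 9,  t[4] = 12,  t[5] = 21,  t[6] = 5,  t[7] = 26,  t[8] = 3,  t[9] = 1,  t[10] = 4,  t[11] = 5,  t[12] = 9,  t[13] = 14,  t[14] = 23,  t[15] = 9,  t[16] = 4,  t[17] = 13,  t[18] = 17,  t[19] = 2,  t[20] = 19,  t[21] = 21,  t[22] = 12,  t[23] = 5,  t[24] = 17,  t[25] = 22,  t[26] = 11,  t[27] = 5,  t[28] = 16,  t[29] = 21,  t[30] = 9,  t[31] = 2,  t[32] = 11,  t[33] = 13,  t[34] = 24,  t[35] = 9,  t[36] = 5,  t[37] = 14,  t[38] = 19,  t[39] = 5,  t[40] = 24,  t[41] = 1,  t[42] = 25,  t[43] = 26,  t[44] = 23,  t[45] = 21,  t[46] = 16,  t[47] = 9,  t[48] = 25,  t[49] = 6,  t[50] = 3.
The sequence repeats with period 48.
So t[2998] = t[1 + ((2998-1) mod 48)] = t[22] = 12.

12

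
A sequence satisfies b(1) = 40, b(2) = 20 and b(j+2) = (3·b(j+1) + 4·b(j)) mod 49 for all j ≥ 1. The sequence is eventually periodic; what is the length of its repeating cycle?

42

b(1) = 40,  b(2) = 20,  b(3) = 24,  b(4) = 5,  b(5) = 13,  b(6) = 10,  b(7) = 33,  b(8) = 41,  b(9) = 10,  b(10) = 47,  b(11) = 34,  b(12) = 45,  b(13) = 26,  b(14) = 13,  b(15) = 45,  b(16) = 40,  b(17) = 6,  b(18) = 31,  b(19) = 19,  b(20) = 34,  b(21) = 31,  b(22) = 33,  b(23) = 27,  b(24) = 17,  b(25) = 12,  b(26) = 6,  b(27) = 17,  b(28) = 26,  b(29) = 48,  b(30) = 3,  b(31) = 5,  b(32) = 27,  b(33) = 3,  b(34) = 19,  b(35) = 20,  b(36) = 38,  b(37) = 47,  b(38) = 48,  b(39) = 38,  b(40) = 12,  b(41) = 41,  b(42) = 24,  b(43) = 40,  b(44) = 20.
Since (b(43), b(44)) = (b(1), b(2)) = (40, 20) (two consecutive terms determine the rest), the sequence is periodic with period 42.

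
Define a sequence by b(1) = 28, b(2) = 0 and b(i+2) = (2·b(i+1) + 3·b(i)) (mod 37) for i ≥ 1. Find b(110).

We have b(1) = 28,  b(2) = 0,  b(3) = 10,  b(4) = 20,  b(5) = 33,  b(6) = 15,  b(7) = 18,  b(8) = 7,  b(9) = 31,  b(10) = 9,  b(11) = 0,  b(12) = 27,  b(13) = 17,  b(14) = 4,  b(15) = 22,  b(16) = 19,  b(17) = 30,  b(18) = 6,  b(19) = 28,  b(20) = 0.
Since (b(19), b(20)) = (b(1), b(2)) = (28, 0) (two consecutive terms determine the rest), the sequence is periodic with period 18.
(110 - 1) mod 18 = 1, so b(110) = b(2) = 0.

0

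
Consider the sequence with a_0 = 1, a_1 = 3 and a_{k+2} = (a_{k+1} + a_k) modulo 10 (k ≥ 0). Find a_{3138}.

Computing terms: a_0 = 1; a_1 = 3; a_2 = 4; a_3 = 7; a_4 = 1; a_5 = 8; a_6 = 9; a_7 = 7; a_8 = 6; a_9 = 3; a_{10} = 9; a_{11} = 2; a_{12} = 1; a_{13} = 3.
Since (a_{12}, a_{13}) = (a_0, a_1) = (1, 3) (two consecutive terms determine the rest), the sequence is periodic with period 12.
So a_{3138} = a_{0 + ((3138-0) mod 12)} = a_6 = 9.

9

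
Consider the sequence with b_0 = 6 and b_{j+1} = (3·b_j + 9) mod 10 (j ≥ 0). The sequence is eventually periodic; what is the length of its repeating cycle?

4

We have b_0 = 6,  b_1 = 7,  b_2 = 0,  b_3 = 9,  b_4 = 6.
Since b_4 = b_0 = 6, the sequence is periodic with period 4.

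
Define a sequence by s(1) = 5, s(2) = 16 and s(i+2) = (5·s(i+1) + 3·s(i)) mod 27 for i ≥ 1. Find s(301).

17

s(1) = 5; s(2) = 16; s(3) = 14; s(4) = 10; s(5) = 11; s(6) = 4; s(7) = 26; s(8) = 7; s(9) = 5; s(10) = 19; s(11) = 2; s(12) = 13; s(13) = 17; s(14) = 16; s(15) = 23; s(16) = 1; s(17) = 20; s(18) = 22; s(19) = 8; s(20) = 25; s(21) = 14; s(22) = 10.
Since (s(21), s(22)) = (s(3), s(4)) = (14, 10) (two consecutive terms determine the rest), the sequence is eventually periodic: after a pre-period of length 2 it cycles with period 18.
For i ≥ 3, s(i) depends only on (i - 3) mod 18. (301 - 3) mod 18 = 10, so s(301) = s(13) = 17.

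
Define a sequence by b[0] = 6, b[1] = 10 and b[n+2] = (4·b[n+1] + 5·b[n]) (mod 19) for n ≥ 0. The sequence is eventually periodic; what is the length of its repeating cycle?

18

Computing terms: b[0] = 6; b[1] = 10; b[2] = 13; b[3] = 7; b[4] = 17; b[5] = 8; b[6] = 3; b[7] = 14; b[8] = 14; b[9] = 12; b[10] = 4; b[11] = 0; b[12] = 1; b[13] = 4; b[14] = 2; b[15] = 9; b[16] = 8; b[17] = 1; b[18] = 6; b[19] = 10.
The sequence repeats with period 18.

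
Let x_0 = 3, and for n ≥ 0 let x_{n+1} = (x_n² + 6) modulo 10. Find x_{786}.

7

We have x_0 = 3,  x_1 = 5,  x_2 = 1,  x_3 = 7,  x_4 = 5.
Since x_4 = x_1 = 5, the sequence is eventually periodic: after a pre-period of length 1 it cycles with period 3.
For n ≥ 1, x_n depends only on (n - 1) mod 3. (786 - 1) mod 3 = 2, so x_{786} = x_3 = 7.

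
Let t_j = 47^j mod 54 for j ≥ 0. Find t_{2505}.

35

We have t_0 = 1; t_1 = 47; t_2 = 49; t_3 = 35; t_4 = 25; t_5 = 41; t_6 = 37; t_7 = 11; t_8 = 31; t_9 = 53; t_{10} = 7; t_{11} = 5; t_{12} = 19; t_{13} = 29; t_{14} = 13; t_{15} = 17; t_{16} = 43; t_{17} = 23; t_{18} = 1.
Since t_{18} = t_0 = 1, the sequence is periodic with period 18.
(2505 - 0) mod 18 = 3, so t_{2505} = t_3 = 35.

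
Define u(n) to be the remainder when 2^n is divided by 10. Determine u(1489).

Listing terms: u(1) = 2; u(2) = 4; u(3) = 8; u(4) = 6; u(5) = 2.
Since u(5) = u(1) = 2, the sequence is periodic with period 4.
(1489 - 1) mod 4 = 0, so u(1489) = u(1) = 2.

2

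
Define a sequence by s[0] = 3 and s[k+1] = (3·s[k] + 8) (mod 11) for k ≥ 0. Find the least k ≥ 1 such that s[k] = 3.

5

Listing terms: s[0] = 3, s[1] = 6, s[2] = 4, s[3] = 9, s[4] = 2, s[5] = 3.
The sequence repeats with period 5.
The value 3 next appears (with k ≥ 1) at s[5].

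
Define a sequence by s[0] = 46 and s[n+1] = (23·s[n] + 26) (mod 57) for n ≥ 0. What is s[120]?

13

Computing terms: s[0] = 46,  s[1] = 1,  s[2] = 49,  s[3] = 13,  s[4] = 40,  s[5] = 34,  s[6] = 10,  s[7] = 28,  s[8] = 43,  s[9] = 46.
Since s[9] = s[0] = 46, the sequence is periodic with period 9.
So s[120] = s[0 + ((120-0) mod 9)] = s[3] = 13.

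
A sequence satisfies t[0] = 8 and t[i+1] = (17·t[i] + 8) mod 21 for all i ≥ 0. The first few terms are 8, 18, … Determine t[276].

8

t[0] = 8; t[1] = 18; t[2] = 20; t[3] = 12; t[4] = 2; t[5] = 0; t[6] = 8.
The sequence repeats with period 6.
So t[276] = t[0 + ((276-0) mod 6)] = t[0] = 8.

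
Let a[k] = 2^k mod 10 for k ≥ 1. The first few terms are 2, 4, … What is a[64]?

Listing terms: a[1] = 2; a[2] = 4; a[3] = 8; a[4] = 6; a[5] = 2.
The sequence repeats with period 4.
(64 - 1) mod 4 = 3, so a[64] = a[4] = 6.

6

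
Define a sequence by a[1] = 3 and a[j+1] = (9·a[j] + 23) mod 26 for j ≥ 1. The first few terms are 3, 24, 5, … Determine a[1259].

We have a[1] = 3, a[2] = 24, a[3] = 5, a[4] = 16, a[5] = 11, a[6] = 18, a[7] = 3.
Since a[7] = a[1] = 3, the sequence is periodic with period 6.
So a[1259] = a[1 + ((1259-1) mod 6)] = a[5] = 11.

11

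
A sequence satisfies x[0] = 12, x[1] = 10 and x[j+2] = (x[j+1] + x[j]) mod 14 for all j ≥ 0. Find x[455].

2

We have x[0] = 12, x[1] = 10, x[2] = 8, x[3] = 4, x[4] = 12, x[5] = 2, x[6] = 0, x[7] = 2, x[8] = 2, x[9] = 4, x[10] = 6, x[11] = 10, x[12] = 2, x[13] = 12, x[14] = 0, x[15] = 12, x[16] = 12, x[17] = 10.
Since (x[16], x[17]) = (x[0], x[1]) = (12, 10) (two consecutive terms determine the rest), the sequence is periodic with period 16.
(455 - 0) mod 16 = 7, so x[455] = x[7] = 2.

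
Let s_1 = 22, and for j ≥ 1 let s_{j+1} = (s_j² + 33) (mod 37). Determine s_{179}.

23

We have s_1 = 22; s_2 = 36; s_3 = 34; s_4 = 5; s_5 = 21; s_6 = 30; s_7 = 8; s_8 = 23; s_9 = 7; s_{10} = 8.
Since s_{10} = s_7 = 8, the sequence is eventually periodic: after a pre-period of length 6 it cycles with period 3.
For j ≥ 7, s_j depends only on (j - 7) mod 3. (179 - 7) mod 3 = 1, so s_{179} = s_8 = 23.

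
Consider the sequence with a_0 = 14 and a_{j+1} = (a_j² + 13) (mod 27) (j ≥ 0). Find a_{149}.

17

We have a_0 = 14, a_1 = 20, a_2 = 8, a_3 = 23, a_4 = 2, a_5 = 17, a_6 = 5, a_7 = 11, a_8 = 26, a_9 = 14.
The sequence repeats with period 9.
So a_{149} = a_{0 + ((149-0) mod 9)} = a_5 = 17.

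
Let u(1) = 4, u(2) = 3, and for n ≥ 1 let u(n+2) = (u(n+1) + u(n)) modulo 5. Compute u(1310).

1

We have u(1) = 4, u(2) = 3, u(3) = 2, u(4) = 0, u(5) = 2, u(6) = 2, u(7) = 4, u(8) = 1, u(9) = 0, u(10) = 1, u(11) = 1, u(12) = 2, u(13) = 3, u(14) = 0, u(15) = 3, u(16) = 3, u(17) = 1, u(18) = 4, u(19) = 0, u(20) = 4, u(21) = 4, u(22) = 3.
The sequence repeats with period 20.
So u(1310) = u(1 + ((1310-1) mod 20)) = u(10) = 1.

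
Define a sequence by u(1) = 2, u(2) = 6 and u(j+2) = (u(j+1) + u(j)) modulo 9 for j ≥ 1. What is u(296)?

4

u(1) = 2,  u(2) = 6,  u(3) = 8,  u(4) = 5,  u(5) = 4,  u(6) = 0,  u(7) = 4,  u(8) = 4,  u(9) = 8,  u(10) = 3,  u(11) = 2,  u(12) = 5,  u(13) = 7,  u(14) = 3,  u(15) = 1,  u(16) = 4,  u(17) = 5,  u(18) = 0,  u(19) = 5,  u(20) = 5,  u(21) = 1,  u(22) = 6,  u(23) = 7,  u(24) = 4,  u(25) = 2,  u(26) = 6.
The sequence repeats with period 24.
(296 - 1) mod 24 = 7, so u(296) = u(8) = 4.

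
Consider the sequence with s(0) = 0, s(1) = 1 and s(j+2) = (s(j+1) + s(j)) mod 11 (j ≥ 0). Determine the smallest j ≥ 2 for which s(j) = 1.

s(0) = 0,  s(1) = 1,  s(2) = 1,  s(3) = 2,  s(4) = 3,  s(5) = 5,  s(6) = 8,  s(7) = 2,  s(8) = 10,  s(9) = 1,  s(10) = 0,  s(11) = 1.
The sequence repeats with period 10.
The value 1 first appears (with j ≥ 2) at s(2).

2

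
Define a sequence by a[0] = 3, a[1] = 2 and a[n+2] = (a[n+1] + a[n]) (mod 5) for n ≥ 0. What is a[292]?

0

We have a[0] = 3; a[1] = 2; a[2] = 0; a[3] = 2; a[4] = 2; a[5] = 4; a[6] = 1; a[7] = 0; a[8] = 1; a[9] = 1; a[10] = 2; a[11] = 3; a[12] = 0; a[13] = 3; a[14] = 3; a[15] = 1; a[16] = 4; a[17] = 0; a[18] = 4; a[19] = 4; a[20] = 3; a[21] = 2.
Since (a[20], a[21]) = (a[0], a[1]) = (3, 2) (two consecutive terms determine the rest), the sequence is periodic with period 20.
(292 - 0) mod 20 = 12, so a[292] = a[12] = 0.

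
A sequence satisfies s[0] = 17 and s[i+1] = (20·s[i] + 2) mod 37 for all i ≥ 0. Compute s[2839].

28

s[0] = 17, s[1] = 9, s[2] = 34, s[3] = 16, s[4] = 26, s[5] = 4, s[6] = 8, s[7] = 14, s[8] = 23, s[9] = 18, s[10] = 29, s[11] = 27, s[12] = 24, s[13] = 1, s[14] = 22, s[15] = 35, s[16] = 36, s[17] = 19, s[18] = 12, s[19] = 20, s[20] = 32, s[21] = 13, s[22] = 3, s[23] = 25, s[24] = 21, s[25] = 15, s[26] = 6, s[27] = 11, s[28] = 0, s[29] = 2, s[30] = 5, s[31] = 28, s[32] = 7, s[33] = 31, s[34] = 30, s[35] = 10, s[36] = 17.
Since s[36] = s[0] = 17, the sequence is periodic with period 36.
So s[2839] = s[0 + ((2839-0) mod 36)] = s[31] = 28.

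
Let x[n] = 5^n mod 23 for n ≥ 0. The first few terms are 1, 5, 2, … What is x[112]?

x[0] = 1, x[1] = 5, x[2] = 2, x[3] = 10, x[4] = 4, x[5] = 20, x[6] = 8, x[7] = 17, x[8] = 16, x[9] = 11, x[10] = 9, x[11] = 22, x[12] = 18, x[13] = 21, x[14] = 13, x[15] = 19, x[16] = 3, x[17] = 15, x[18] = 6, x[19] = 7, x[20] = 12, x[21] = 14, x[22] = 1.
Since x[22] = x[0] = 1, the sequence is periodic with period 22.
(112 - 0) mod 22 = 2, so x[112] = x[2] = 2.

2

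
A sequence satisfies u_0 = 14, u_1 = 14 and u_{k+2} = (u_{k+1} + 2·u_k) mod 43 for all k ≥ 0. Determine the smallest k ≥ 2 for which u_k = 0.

6

We have u_0 = 14, u_1 = 14, u_2 = 42, u_3 = 27, u_4 = 25, u_5 = 36, u_6 = 0, u_7 = 29, u_8 = 29, u_9 = 1, u_{10} = 16, u_{11} = 18, u_{12} = 7, u_{13} = 0, u_{14} = 14, u_{15} = 14.
The sequence repeats with period 14.
The value 0 first appears (with k ≥ 2) at u_6.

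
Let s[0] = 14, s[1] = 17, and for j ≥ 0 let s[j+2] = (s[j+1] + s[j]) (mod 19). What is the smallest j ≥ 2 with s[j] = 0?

14

We have s[0] = 14,  s[1] = 17,  s[2] = 12,  s[3] = 10,  s[4] = 3,  s[5] = 13,  s[6] = 16,  s[7] = 10,  s[8] = 7,  s[9] = 17,  s[10] = 5,  s[11] = 3,  s[12] = 8,  s[13] = 11,  s[14] = 0,  s[15] = 11,  s[16] = 11,  s[17] = 3,  s[18] = 14,  s[19] = 17.
Since (s[18], s[19]) = (s[0], s[1]) = (14, 17) (two consecutive terms determine the rest), the sequence is periodic with period 18.
The value 0 first appears (with j ≥ 2) at s[14].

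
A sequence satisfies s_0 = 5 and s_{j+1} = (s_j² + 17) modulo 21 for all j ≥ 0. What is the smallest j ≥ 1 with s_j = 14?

4

s_0 = 5; s_1 = 0; s_2 = 17; s_3 = 12; s_4 = 14; s_5 = 3; s_6 = 5.
Since s_6 = s_0 = 5, the sequence is periodic with period 6.
The value 14 first appears (with j ≥ 1) at s_4.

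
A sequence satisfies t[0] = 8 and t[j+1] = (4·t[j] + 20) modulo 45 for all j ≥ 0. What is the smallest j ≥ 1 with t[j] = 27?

5

Listing terms: t[0] = 8; t[1] = 7; t[2] = 3; t[3] = 32; t[4] = 13; t[5] = 27; t[6] = 38; t[7] = 37; t[8] = 33; t[9] = 17; t[10] = 43; t[11] = 12; t[12] = 23; t[13] = 22; t[14] = 18; t[15] = 2; t[16] = 28; t[17] = 42; t[18] = 8.
Since t[18] = t[0] = 8, the sequence is periodic with period 18.
The value 27 first appears (with j ≥ 1) at t[5].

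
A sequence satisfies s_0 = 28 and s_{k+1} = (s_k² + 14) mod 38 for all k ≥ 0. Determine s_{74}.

2

s_0 = 28,  s_1 = 0,  s_2 = 14,  s_3 = 20,  s_4 = 34,  s_5 = 30,  s_6 = 2,  s_7 = 18,  s_8 = 34.
Since s_8 = s_4 = 34, the sequence is eventually periodic: after a pre-period of length 4 it cycles with period 4.
For k ≥ 4, s_k depends only on (k - 4) mod 4. (74 - 4) mod 4 = 2, so s_{74} = s_6 = 2.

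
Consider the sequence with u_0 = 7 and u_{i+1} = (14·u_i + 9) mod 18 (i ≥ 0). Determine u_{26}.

Computing terms: u_0 = 7,  u_1 = 17,  u_2 = 13,  u_3 = 11,  u_4 = 1,  u_5 = 5,  u_6 = 7.
The sequence repeats with period 6.
(26 - 0) mod 6 = 2, so u_{26} = u_2 = 13.

13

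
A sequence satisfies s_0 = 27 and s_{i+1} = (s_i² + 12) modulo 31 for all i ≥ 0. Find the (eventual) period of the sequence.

8

We have s_0 = 27; s_1 = 28; s_2 = 21; s_3 = 19; s_4 = 1; s_5 = 13; s_6 = 26; s_7 = 6; s_8 = 17; s_9 = 22; s_{10} = 0; s_{11} = 12; s_{12} = 1.
Since s_{12} = s_4 = 1, the sequence is eventually periodic: after a pre-period of length 4 it cycles with period 8.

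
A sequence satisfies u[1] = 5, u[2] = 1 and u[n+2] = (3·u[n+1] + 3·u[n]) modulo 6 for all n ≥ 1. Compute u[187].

Computing terms: u[1] = 5,  u[2] = 1,  u[3] = 0,  u[4] = 3,  u[5] = 3,  u[6] = 0,  u[7] = 3.
Since (u[6], u[7]) = (u[3], u[4]) = (0, 3) (two consecutive terms determine the rest), the sequence is eventually periodic: after a pre-period of length 2 it cycles with period 3.
For n ≥ 3, u[n] depends only on (n - 3) mod 3. (187 - 3) mod 3 = 1, so u[187] = u[4] = 3.

3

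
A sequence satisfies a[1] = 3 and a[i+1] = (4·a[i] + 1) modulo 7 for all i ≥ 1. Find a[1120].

3

Listing terms: a[1] = 3; a[2] = 6; a[3] = 4; a[4] = 3.
The sequence repeats with period 3.
(1120 - 1) mod 3 = 0, so a[1120] = a[1] = 3.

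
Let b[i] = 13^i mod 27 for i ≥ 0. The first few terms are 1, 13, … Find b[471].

10

b[0] = 1, b[1] = 13, b[2] = 7, b[3] = 10, b[4] = 22, b[5] = 16, b[6] = 19, b[7] = 4, b[8] = 25, b[9] = 1.
Since b[9] = b[0] = 1, the sequence is periodic with period 9.
(471 - 0) mod 9 = 3, so b[471] = b[3] = 10.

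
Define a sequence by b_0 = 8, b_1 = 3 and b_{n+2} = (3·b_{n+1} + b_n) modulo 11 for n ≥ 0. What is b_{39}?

Computing terms: b_0 = 8; b_1 = 3; b_2 = 6; b_3 = 10; b_4 = 3; b_5 = 8; b_6 = 5; b_7 = 1; b_8 = 8; b_9 = 3.
The sequence repeats with period 8.
So b_{39} = b_{0 + ((39-0) mod 8)} = b_7 = 1.

1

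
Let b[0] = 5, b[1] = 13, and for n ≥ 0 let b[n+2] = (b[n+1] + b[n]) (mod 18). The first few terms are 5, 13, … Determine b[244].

13

Computing terms: b[0] = 5; b[1] = 13; b[2] = 0; b[3] = 13; b[4] = 13; b[5] = 8; b[6] = 3; b[7] = 11; b[8] = 14; b[9] = 7; b[10] = 3; b[11] = 10; b[12] = 13; b[13] = 5; b[14] = 0; b[15] = 5; b[16] = 5; b[17] = 10; b[18] = 15; b[19] = 7; b[20] = 4; b[21] = 11; b[22] = 15; b[23] = 8; b[24] = 5; b[25] = 13.
The sequence repeats with period 24.
(244 - 0) mod 24 = 4, so b[244] = b[4] = 13.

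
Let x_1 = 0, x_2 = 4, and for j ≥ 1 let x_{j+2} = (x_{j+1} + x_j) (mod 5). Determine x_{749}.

4

Listing terms: x_1 = 0,  x_2 = 4,  x_3 = 4,  x_4 = 3,  x_5 = 2,  x_6 = 0,  x_7 = 2,  x_8 = 2,  x_9 = 4,  x_{10} = 1,  x_{11} = 0,  x_{12} = 1,  x_{13} = 1,  x_{14} = 2,  x_{15} = 3,  x_{16} = 0,  x_{17} = 3,  x_{18} = 3,  x_{19} = 1,  x_{20} = 4,  x_{21} = 0,  x_{22} = 4.
The sequence repeats with period 20.
(749 - 1) mod 20 = 8, so x_{749} = x_9 = 4.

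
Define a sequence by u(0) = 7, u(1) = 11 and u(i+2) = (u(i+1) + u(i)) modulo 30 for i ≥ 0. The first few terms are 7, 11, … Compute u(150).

Computing terms: u(0) = 7,  u(1) = 11,  u(2) = 18,  u(3) = 29,  u(4) = 17,  u(5) = 16,  u(6) = 3,  u(7) = 19,  u(8) = 22,  u(9) = 11,  u(10) = 3,  u(11) = 14,  u(12) = 17,  u(13) = 1,  u(14) = 18,  u(15) = 19,  u(16) = 7,  u(17) = 26,  u(18) = 3,  u(19) = 29,  u(20) = 2,  u(21) = 1,  u(22) = 3,  u(23) = 4,  u(24) = 7,  u(25) = 11.
The sequence repeats with period 24.
(150 - 0) mod 24 = 6, so u(150) = u(6) = 3.

3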